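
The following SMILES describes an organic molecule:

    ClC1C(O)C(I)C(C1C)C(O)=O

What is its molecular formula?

C7H10ClIO3

Walk through each heavy atom and fill implicit hydrogens from standard valence (C 4, N 3, O 2, S 2, halogen 1):
  atom 1: Cl (halogen, monovalent) → 0 H
  atom 2: C, bond orders sum to 3 (valence 4) → 1 H
  atom 3: C, bond orders sum to 3 (valence 4) → 1 H
  atom 4: O, bond orders sum to 1 (valence 2) → 1 H
  atom 5: C, bond orders sum to 3 (valence 4) → 1 H
  atom 6: I (halogen, monovalent) → 0 H
  atom 7: C, bond orders sum to 3 (valence 4) → 1 H
  atom 8: C, bond orders sum to 3 (valence 4) → 1 H
  atom 9: C, bond orders sum to 1 (valence 4) → 3 H
  atom 10: C, bond orders sum to 4 (valence 4) → 0 H
  atom 11: O, bond orders sum to 1 (valence 2) → 1 H
  atom 12: O, bond orders sum to 2 (valence 2) → 0 H
Totals → C:7, H:10, Cl:1, I:1, O:3.
In Hill order: C7H10ClIO3.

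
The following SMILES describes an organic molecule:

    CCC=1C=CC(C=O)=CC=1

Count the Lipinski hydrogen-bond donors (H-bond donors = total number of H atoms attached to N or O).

Donors: find every N or O and count the H atoms it carries.
  atom 8 (O): bond orders sum to 2 → 0 H
Lipinski HBD = 0.

0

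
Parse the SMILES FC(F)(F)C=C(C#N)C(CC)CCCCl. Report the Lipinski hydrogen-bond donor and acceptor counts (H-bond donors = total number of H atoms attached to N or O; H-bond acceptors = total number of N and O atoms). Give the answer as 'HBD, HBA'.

0, 1

Donors: find every N or O and count the H atoms it carries.
  atom 8 (N): bond orders sum to 3 → 0 H
Lipinski HBD = 0.
Acceptors: N atoms = 1, O atoms = 0 → HBA = 1.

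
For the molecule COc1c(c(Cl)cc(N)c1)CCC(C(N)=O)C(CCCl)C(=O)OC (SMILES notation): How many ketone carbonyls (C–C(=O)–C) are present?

0

Scan the SMILES for the ketone motif — none present.
Groups that are present: 1 amide, 1 ester, 1 ether, 1 primary amine.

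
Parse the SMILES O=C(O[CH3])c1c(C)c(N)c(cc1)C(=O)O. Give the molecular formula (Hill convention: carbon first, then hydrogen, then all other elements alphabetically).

C10H11NO4

Walk through each heavy atom and fill implicit hydrogens from standard valence (C 4, N 3, O 2, S 2, halogen 1); for lowercase aromatic atoms, an aromatic c carries 1 H when it has two neighbours and 0 H with three, and aromatic n carries 0 H:
  atom 1: O, bond orders sum to 2 (valence 2) → 0 H
  atom 2: C, bond orders sum to 4 (valence 4) → 0 H
  atom 3: O, bond orders sum to 2 (valence 2) → 0 H
  atom 4: C with explicit H count 3
  atom 5: aromatic c, 3 neighbours → 0 H
  atom 6: aromatic c, 3 neighbours → 0 H
  atom 7: C, bond orders sum to 1 (valence 4) → 3 H
  atom 8: aromatic c, 3 neighbours → 0 H
  atom 9: N, bond orders sum to 1 (valence 3) → 2 H
  atom 10: aromatic c, 3 neighbours → 0 H
  atom 11: aromatic c, 2 neighbours → 1 H
  atom 12: aromatic c, 2 neighbours → 1 H
  atom 13: C, bond orders sum to 4 (valence 4) → 0 H
  atom 14: O, bond orders sum to 2 (valence 2) → 0 H
  atom 15: O, bond orders sum to 1 (valence 2) → 1 H
Totals → C:10, H:11, N:1, O:4.
In Hill order: C10H11NO4.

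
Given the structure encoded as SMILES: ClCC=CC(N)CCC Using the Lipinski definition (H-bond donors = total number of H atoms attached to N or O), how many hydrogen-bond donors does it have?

2

Donors: find every N or O and count the H atoms it carries.
  atom 6 (N): bond orders sum to 1 → 2 H
Lipinski HBD = 2.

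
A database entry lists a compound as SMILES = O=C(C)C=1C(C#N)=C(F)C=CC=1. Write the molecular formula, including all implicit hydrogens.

C9H6FNO

Walk through each heavy atom and fill implicit hydrogens from standard valence (C 4, N 3, O 2, S 2, halogen 1):
  atom 1: O, bond orders sum to 2 (valence 2) → 0 H
  atom 2: C, bond orders sum to 4 (valence 4) → 0 H
  atom 3: C, bond orders sum to 1 (valence 4) → 3 H
  atom 4: C, bond orders sum to 4 (valence 4) → 0 H
  atom 5: C, bond orders sum to 4 (valence 4) → 0 H
  atom 6: C, bond orders sum to 4 (valence 4) → 0 H
  atom 7: N, bond orders sum to 3 (valence 3) → 0 H
  atom 8: C, bond orders sum to 4 (valence 4) → 0 H
  atom 9: F (halogen, monovalent) → 0 H
  atom 10: C, bond orders sum to 3 (valence 4) → 1 H
  atom 11: C, bond orders sum to 3 (valence 4) → 1 H
  atom 12: C, bond orders sum to 3 (valence 4) → 1 H
Totals → C:9, H:6, F:1, N:1, O:1.
In Hill order: C9H6FNO.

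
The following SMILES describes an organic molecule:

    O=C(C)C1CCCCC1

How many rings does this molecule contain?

1

In SMILES, each pair of matching ring-closure digits denotes one ring-closing bond; the number of such bonds equals the number of independent rings.
Ring-closure bonds here: 1.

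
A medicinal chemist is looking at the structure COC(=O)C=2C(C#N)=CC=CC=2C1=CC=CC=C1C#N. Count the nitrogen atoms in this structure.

2

Scan the SMILES for N atoms (remember two-letter symbols like Cl and Br are single atoms).
Nitrogen count: 2.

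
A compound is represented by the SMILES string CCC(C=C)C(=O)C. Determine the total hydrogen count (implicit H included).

Walk through each heavy atom and fill implicit hydrogens from standard valence (C 4, N 3, O 2, S 2, halogen 1):
  atom 1: C, bond orders sum to 1 (valence 4) → 3 H
  atom 2: C, bond orders sum to 2 (valence 4) → 2 H
  atom 3: C, bond orders sum to 3 (valence 4) → 1 H
  atom 4: C, bond orders sum to 3 (valence 4) → 1 H
  atom 5: C, bond orders sum to 2 (valence 4) → 2 H
  atom 6: C, bond orders sum to 4 (valence 4) → 0 H
  atom 7: O, bond orders sum to 2 (valence 2) → 0 H
  atom 8: C, bond orders sum to 1 (valence 4) → 3 H
Total hydrogens: 12.

12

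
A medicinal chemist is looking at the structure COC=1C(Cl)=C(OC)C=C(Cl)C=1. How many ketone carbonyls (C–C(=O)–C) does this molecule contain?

0

Scan the SMILES for the ketone motif — none present.
Groups that are present: 2 ether.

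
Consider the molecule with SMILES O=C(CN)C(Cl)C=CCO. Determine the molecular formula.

C6H10ClNO2

Walk through each heavy atom and fill implicit hydrogens from standard valence (C 4, N 3, O 2, S 2, halogen 1):
  atom 1: O, bond orders sum to 2 (valence 2) → 0 H
  atom 2: C, bond orders sum to 4 (valence 4) → 0 H
  atom 3: C, bond orders sum to 2 (valence 4) → 2 H
  atom 4: N, bond orders sum to 1 (valence 3) → 2 H
  atom 5: C, bond orders sum to 3 (valence 4) → 1 H
  atom 6: Cl (halogen, monovalent) → 0 H
  atom 7: C, bond orders sum to 3 (valence 4) → 1 H
  atom 8: C, bond orders sum to 3 (valence 4) → 1 H
  atom 9: C, bond orders sum to 2 (valence 4) → 2 H
  atom 10: O, bond orders sum to 1 (valence 2) → 1 H
Totals → C:6, H:10, Cl:1, N:1, O:2.
In Hill order: C6H10ClNO2.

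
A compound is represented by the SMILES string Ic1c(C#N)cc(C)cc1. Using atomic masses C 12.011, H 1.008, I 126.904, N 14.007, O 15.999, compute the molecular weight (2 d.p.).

243.05 g/mol

First, the molecular formula is C8H6IN (counting implicit H from valence).
  C: 8 × 12.011 = 96.088
  H: 6 × 1.008 = 6.048
  I: 1 × 126.904 = 126.904
  N: 1 × 14.007 = 14.007
Sum: 8×12.011 + 6×1.008 + 1×126.904 + 1×14.007 = 243.047 → 243.05 g/mol.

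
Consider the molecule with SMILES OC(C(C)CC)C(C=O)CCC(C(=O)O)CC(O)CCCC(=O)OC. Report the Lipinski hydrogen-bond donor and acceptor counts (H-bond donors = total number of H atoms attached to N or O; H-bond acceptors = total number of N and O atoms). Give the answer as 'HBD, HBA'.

3, 7

Donors: find every N or O and count the H atoms it carries.
  atom 1 (O): bond orders sum to 1 → 1 H
  atom 9 (O): bond orders sum to 2 → 0 H
  atom 14 (O): bond orders sum to 2 → 0 H
  atom 15 (O): bond orders sum to 1 → 1 H
  atom 18 (O): bond orders sum to 1 → 1 H
  atom 23 (O): bond orders sum to 2 → 0 H
  atom 24 (O): bond orders sum to 2 → 0 H
Lipinski HBD = 3.
Acceptors: N atoms = 0, O atoms = 7 → HBA = 7.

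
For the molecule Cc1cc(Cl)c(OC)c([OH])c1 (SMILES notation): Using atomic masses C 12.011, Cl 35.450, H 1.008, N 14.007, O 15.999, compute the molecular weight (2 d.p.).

First, the molecular formula is C8H9ClO2 (counting implicit H from valence).
  C: 8 × 12.011 = 96.088
  Cl: 1 × 35.450 = 35.450
  H: 9 × 1.008 = 9.072
  O: 2 × 15.999 = 31.998
Sum: 8×12.011 + 1×35.450 + 9×1.008 + 2×15.999 = 172.608 → 172.61 g/mol.

172.61 g/mol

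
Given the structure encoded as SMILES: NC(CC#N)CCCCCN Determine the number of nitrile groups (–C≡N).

The nitrile motif appears at heavy-atom position 4 in the SMILES.
Other groups present: 2 primary amine.
Nitrile count: 1.

1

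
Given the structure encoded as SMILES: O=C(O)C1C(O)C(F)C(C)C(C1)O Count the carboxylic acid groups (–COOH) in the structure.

1

The carboxylic acid motif appears at heavy-atom position 2 in the SMILES.
Other groups present: 2 hydroxyl.
Carboxylic acid count: 1.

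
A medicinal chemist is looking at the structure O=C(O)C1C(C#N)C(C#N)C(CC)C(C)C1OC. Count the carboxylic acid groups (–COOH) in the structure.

1

The carboxylic acid motif appears at heavy-atom position 2 in the SMILES.
Other groups present: 1 ether, 2 nitrile.
Carboxylic acid count: 1.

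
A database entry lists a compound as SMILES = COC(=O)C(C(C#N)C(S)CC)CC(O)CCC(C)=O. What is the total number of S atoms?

1

Scan the SMILES for S atoms (remember two-letter symbols like Cl and Br are single atoms).
Sulfur count: 1.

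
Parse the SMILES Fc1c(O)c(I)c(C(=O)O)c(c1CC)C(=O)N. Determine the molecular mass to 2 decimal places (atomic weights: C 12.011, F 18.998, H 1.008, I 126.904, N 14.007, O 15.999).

353.09 g/mol

First, the molecular formula is C10H9FINO4 (counting implicit H from valence).
  C: 10 × 12.011 = 120.110
  F: 1 × 18.998 = 18.998
  H: 9 × 1.008 = 9.072
  I: 1 × 126.904 = 126.904
  N: 1 × 14.007 = 14.007
  O: 4 × 15.999 = 63.996
Sum: 10×12.011 + 1×18.998 + 9×1.008 + 1×126.904 + 1×14.007 + 4×15.999 = 353.087 → 353.09 g/mol.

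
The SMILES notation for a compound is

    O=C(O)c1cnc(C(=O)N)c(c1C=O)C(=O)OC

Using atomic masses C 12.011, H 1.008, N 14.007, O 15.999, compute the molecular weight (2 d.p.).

First, the molecular formula is C10H8N2O6 (counting implicit H from valence).
  C: 10 × 12.011 = 120.110
  H: 8 × 1.008 = 8.064
  N: 2 × 14.007 = 28.014
  O: 6 × 15.999 = 95.994
Sum: 10×12.011 + 8×1.008 + 2×14.007 + 6×15.999 = 252.182 → 252.18 g/mol.

252.18 g/mol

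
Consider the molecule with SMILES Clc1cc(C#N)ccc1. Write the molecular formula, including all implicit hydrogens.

Walk through each heavy atom and fill implicit hydrogens from standard valence (C 4, N 3, O 2, S 2, halogen 1); for lowercase aromatic atoms, an aromatic c carries 1 H when it has two neighbours and 0 H with three, and aromatic n carries 0 H:
  atom 1: Cl (halogen, monovalent) → 0 H
  atom 2: aromatic c, 3 neighbours → 0 H
  atom 3: aromatic c, 2 neighbours → 1 H
  atom 4: aromatic c, 3 neighbours → 0 H
  atom 5: C, bond orders sum to 4 (valence 4) → 0 H
  atom 6: N, bond orders sum to 3 (valence 3) → 0 H
  atom 7: aromatic c, 2 neighbours → 1 H
  atom 8: aromatic c, 2 neighbours → 1 H
  atom 9: aromatic c, 2 neighbours → 1 H
Totals → C:7, H:4, Cl:1, N:1.
In Hill order: C7H4ClN.

C7H4ClN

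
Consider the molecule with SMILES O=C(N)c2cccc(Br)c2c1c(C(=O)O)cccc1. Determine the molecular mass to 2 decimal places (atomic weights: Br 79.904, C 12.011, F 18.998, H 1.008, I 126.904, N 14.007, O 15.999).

First, the molecular formula is C14H10BrNO3 (counting implicit H from valence).
  Br: 1 × 79.904 = 79.904
  C: 14 × 12.011 = 168.154
  H: 10 × 1.008 = 10.080
  N: 1 × 14.007 = 14.007
  O: 3 × 15.999 = 47.997
Sum: 1×79.904 + 14×12.011 + 10×1.008 + 1×14.007 + 3×15.999 = 320.142 → 320.14 g/mol.

320.14 g/mol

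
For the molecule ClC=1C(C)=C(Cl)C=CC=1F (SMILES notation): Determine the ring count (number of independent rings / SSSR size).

1

In SMILES, each pair of matching ring-closure digits denotes one ring-closing bond; the number of such bonds equals the number of independent rings.
Ring-closure bonds here: 1.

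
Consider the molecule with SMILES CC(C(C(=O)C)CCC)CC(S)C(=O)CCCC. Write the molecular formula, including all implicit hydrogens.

Walk through each heavy atom and fill implicit hydrogens from standard valence (C 4, N 3, O 2, S 2, halogen 1):
  atom 1: C, bond orders sum to 1 (valence 4) → 3 H
  atom 2: C, bond orders sum to 3 (valence 4) → 1 H
  atom 3: C, bond orders sum to 3 (valence 4) → 1 H
  atom 4: C, bond orders sum to 4 (valence 4) → 0 H
  atom 5: O, bond orders sum to 2 (valence 2) → 0 H
  atom 6: C, bond orders sum to 1 (valence 4) → 3 H
  atom 7: C, bond orders sum to 2 (valence 4) → 2 H
  atom 8: C, bond orders sum to 2 (valence 4) → 2 H
  atom 9: C, bond orders sum to 1 (valence 4) → 3 H
  atom 10: C, bond orders sum to 2 (valence 4) → 2 H
  atom 11: C, bond orders sum to 3 (valence 4) → 1 H
  atom 12: S, bond orders sum to 1 (valence 2) → 1 H
  atom 13: C, bond orders sum to 4 (valence 4) → 0 H
  atom 14: O, bond orders sum to 2 (valence 2) → 0 H
  atom 15: C, bond orders sum to 2 (valence 4) → 2 H
  atom 16: C, bond orders sum to 2 (valence 4) → 2 H
  atom 17: C, bond orders sum to 2 (valence 4) → 2 H
  atom 18: C, bond orders sum to 1 (valence 4) → 3 H
Totals → C:15, H:28, O:2, S:1.
In Hill order: C15H28O2S.

C15H28O2S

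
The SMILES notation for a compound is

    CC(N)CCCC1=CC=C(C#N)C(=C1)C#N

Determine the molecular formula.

C13H15N3

Walk through each heavy atom and fill implicit hydrogens from standard valence (C 4, N 3, O 2, S 2, halogen 1):
  atom 1: C, bond orders sum to 1 (valence 4) → 3 H
  atom 2: C, bond orders sum to 3 (valence 4) → 1 H
  atom 3: N, bond orders sum to 1 (valence 3) → 2 H
  atom 4: C, bond orders sum to 2 (valence 4) → 2 H
  atom 5: C, bond orders sum to 2 (valence 4) → 2 H
  atom 6: C, bond orders sum to 2 (valence 4) → 2 H
  atom 7: C, bond orders sum to 4 (valence 4) → 0 H
  atom 8: C, bond orders sum to 3 (valence 4) → 1 H
  atom 9: C, bond orders sum to 3 (valence 4) → 1 H
  atom 10: C, bond orders sum to 4 (valence 4) → 0 H
  atom 11: C, bond orders sum to 4 (valence 4) → 0 H
  atom 12: N, bond orders sum to 3 (valence 3) → 0 H
  atom 13: C, bond orders sum to 4 (valence 4) → 0 H
  atom 14: C, bond orders sum to 3 (valence 4) → 1 H
  atom 15: C, bond orders sum to 4 (valence 4) → 0 H
  atom 16: N, bond orders sum to 3 (valence 3) → 0 H
Totals → C:13, H:15, N:3.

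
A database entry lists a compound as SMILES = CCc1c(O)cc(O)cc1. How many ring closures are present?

In SMILES, each pair of matching ring-closure digits denotes one ring-closing bond; the number of such bonds equals the number of independent rings.
Ring-closure bonds here: 1.

1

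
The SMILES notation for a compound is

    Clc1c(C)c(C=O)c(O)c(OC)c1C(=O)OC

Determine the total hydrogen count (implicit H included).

Walk through each heavy atom and fill implicit hydrogens from standard valence (C 4, N 3, O 2, S 2, halogen 1); for lowercase aromatic atoms, an aromatic c carries 1 H when it has two neighbours and 0 H with three, and aromatic n carries 0 H:
  atom 1: Cl (halogen, monovalent) → 0 H
  atom 2: aromatic c, 3 neighbours → 0 H
  atom 3: aromatic c, 3 neighbours → 0 H
  atom 4: C, bond orders sum to 1 (valence 4) → 3 H
  atom 5: aromatic c, 3 neighbours → 0 H
  atom 6: C, bond orders sum to 3 (valence 4) → 1 H
  atom 7: O, bond orders sum to 2 (valence 2) → 0 H
  atom 8: aromatic c, 3 neighbours → 0 H
  atom 9: O, bond orders sum to 1 (valence 2) → 1 H
  atom 10: aromatic c, 3 neighbours → 0 H
  atom 11: O, bond orders sum to 2 (valence 2) → 0 H
  atom 12: C, bond orders sum to 1 (valence 4) → 3 H
  atom 13: aromatic c, 3 neighbours → 0 H
  atom 14: C, bond orders sum to 4 (valence 4) → 0 H
  atom 15: O, bond orders sum to 2 (valence 2) → 0 H
  atom 16: O, bond orders sum to 2 (valence 2) → 0 H
  atom 17: C, bond orders sum to 1 (valence 4) → 3 H
Total hydrogens: 11.

11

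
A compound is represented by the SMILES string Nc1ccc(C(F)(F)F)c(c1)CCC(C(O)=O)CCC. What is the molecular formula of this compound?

C14H18F3NO2

Walk through each heavy atom and fill implicit hydrogens from standard valence (C 4, N 3, O 2, S 2, halogen 1); for lowercase aromatic atoms, an aromatic c carries 1 H when it has two neighbours and 0 H with three, and aromatic n carries 0 H:
  atom 1: N, bond orders sum to 1 (valence 3) → 2 H
  atom 2: aromatic c, 3 neighbours → 0 H
  atom 3: aromatic c, 2 neighbours → 1 H
  atom 4: aromatic c, 2 neighbours → 1 H
  atom 5: aromatic c, 3 neighbours → 0 H
  atom 6: C, bond orders sum to 4 (valence 4) → 0 H
  atom 7: F (halogen, monovalent) → 0 H
  atom 8: F (halogen, monovalent) → 0 H
  atom 9: F (halogen, monovalent) → 0 H
  atom 10: aromatic c, 3 neighbours → 0 H
  atom 11: aromatic c, 2 neighbours → 1 H
  atom 12: C, bond orders sum to 2 (valence 4) → 2 H
  atom 13: C, bond orders sum to 2 (valence 4) → 2 H
  atom 14: C, bond orders sum to 3 (valence 4) → 1 H
  atom 15: C, bond orders sum to 4 (valence 4) → 0 H
  atom 16: O, bond orders sum to 1 (valence 2) → 1 H
  atom 17: O, bond orders sum to 2 (valence 2) → 0 H
  atom 18: C, bond orders sum to 2 (valence 4) → 2 H
  atom 19: C, bond orders sum to 2 (valence 4) → 2 H
  atom 20: C, bond orders sum to 1 (valence 4) → 3 H
Totals → C:14, H:18, F:3, N:1, O:2.
In Hill order: C14H18F3NO2.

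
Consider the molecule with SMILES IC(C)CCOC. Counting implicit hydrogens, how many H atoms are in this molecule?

Walk through each heavy atom and fill implicit hydrogens from standard valence (C 4, N 3, O 2, S 2, halogen 1):
  atom 1: I (halogen, monovalent) → 0 H
  atom 2: C, bond orders sum to 3 (valence 4) → 1 H
  atom 3: C, bond orders sum to 1 (valence 4) → 3 H
  atom 4: C, bond orders sum to 2 (valence 4) → 2 H
  atom 5: C, bond orders sum to 2 (valence 4) → 2 H
  atom 6: O, bond orders sum to 2 (valence 2) → 0 H
  atom 7: C, bond orders sum to 1 (valence 4) → 3 H
Total hydrogens: 11.

11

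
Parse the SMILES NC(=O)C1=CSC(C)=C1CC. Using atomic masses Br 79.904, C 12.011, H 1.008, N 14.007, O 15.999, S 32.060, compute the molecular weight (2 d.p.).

First, the molecular formula is C8H11NOS (counting implicit H from valence).
  C: 8 × 12.011 = 96.088
  H: 11 × 1.008 = 11.088
  N: 1 × 14.007 = 14.007
  O: 1 × 15.999 = 15.999
  S: 1 × 32.060 = 32.060
Sum: 8×12.011 + 11×1.008 + 1×14.007 + 1×15.999 + 1×32.060 = 169.242 → 169.24 g/mol.

169.24 g/mol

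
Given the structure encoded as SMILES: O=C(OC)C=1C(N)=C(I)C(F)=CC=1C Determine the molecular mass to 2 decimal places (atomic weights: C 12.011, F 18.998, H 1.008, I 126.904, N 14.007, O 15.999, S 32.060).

309.08 g/mol

First, the molecular formula is C9H9FINO2 (counting implicit H from valence).
  C: 9 × 12.011 = 108.099
  F: 1 × 18.998 = 18.998
  H: 9 × 1.008 = 9.072
  I: 1 × 126.904 = 126.904
  N: 1 × 14.007 = 14.007
  O: 2 × 15.999 = 31.998
Sum: 9×12.011 + 1×18.998 + 9×1.008 + 1×126.904 + 1×14.007 + 2×15.999 = 309.078 → 309.08 g/mol.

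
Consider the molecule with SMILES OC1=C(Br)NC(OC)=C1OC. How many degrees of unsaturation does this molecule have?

Molecular formula: C6H8BrNO3.
DoU = (2C + 2 + N − H − X) / 2, where X is the halogen count and O/S are ignored.
    = (2·6 + 2 + 1 − 8 − 1) / 2 = 6 / 2 = 3.

3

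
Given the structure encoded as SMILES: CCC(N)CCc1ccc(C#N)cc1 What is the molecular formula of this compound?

Walk through each heavy atom and fill implicit hydrogens from standard valence (C 4, N 3, O 2, S 2, halogen 1); for lowercase aromatic atoms, an aromatic c carries 1 H when it has two neighbours and 0 H with three, and aromatic n carries 0 H:
  atom 1: C, bond orders sum to 1 (valence 4) → 3 H
  atom 2: C, bond orders sum to 2 (valence 4) → 2 H
  atom 3: C, bond orders sum to 3 (valence 4) → 1 H
  atom 4: N, bond orders sum to 1 (valence 3) → 2 H
  atom 5: C, bond orders sum to 2 (valence 4) → 2 H
  atom 6: C, bond orders sum to 2 (valence 4) → 2 H
  atom 7: aromatic c, 3 neighbours → 0 H
  atom 8: aromatic c, 2 neighbours → 1 H
  atom 9: aromatic c, 2 neighbours → 1 H
  atom 10: aromatic c, 3 neighbours → 0 H
  atom 11: C, bond orders sum to 4 (valence 4) → 0 H
  atom 12: N, bond orders sum to 3 (valence 3) → 0 H
  atom 13: aromatic c, 2 neighbours → 1 H
  atom 14: aromatic c, 2 neighbours → 1 H
Totals → C:12, H:16, N:2.
In Hill order: C12H16N2.

C12H16N2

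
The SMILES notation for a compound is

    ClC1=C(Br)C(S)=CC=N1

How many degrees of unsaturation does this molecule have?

Degree of unsaturation = (number of rings) + (number of π bonds).
Ring closures in the SMILES: 1.
π bonds: 3 double bonds (each 1 DoU) → 3 DoU from unsaturation.
Total DoU = 1 + 3 = 4.

4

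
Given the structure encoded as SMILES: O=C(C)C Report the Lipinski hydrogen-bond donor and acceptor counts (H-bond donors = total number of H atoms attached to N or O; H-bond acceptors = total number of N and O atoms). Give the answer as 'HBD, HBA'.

Donors: find every N or O and count the H atoms it carries.
  atom 1 (O): bond orders sum to 2 → 0 H
Lipinski HBD = 0.
Acceptors: N atoms = 0, O atoms = 1 → HBA = 1.

0, 1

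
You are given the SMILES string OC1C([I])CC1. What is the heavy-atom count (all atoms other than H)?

6

Every atom symbol written in the SMILES (organic subset) is one heavy atom; implicit H are not written.
Heavy atoms by element → C:4, I:1, O:1.
Total: 6.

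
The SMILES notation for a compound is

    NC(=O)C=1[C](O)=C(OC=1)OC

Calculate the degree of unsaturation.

Degree of unsaturation = (number of rings) + (number of π bonds).
Ring closures in the SMILES: 1.
π bonds: 3 double bonds (each 1 DoU) → 3 DoU from unsaturation.
Total DoU = 1 + 3 = 4.

4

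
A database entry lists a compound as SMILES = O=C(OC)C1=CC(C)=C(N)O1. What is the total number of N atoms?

Scan the SMILES for N atoms (remember two-letter symbols like Cl and Br are single atoms).
Nitrogen count: 1.

1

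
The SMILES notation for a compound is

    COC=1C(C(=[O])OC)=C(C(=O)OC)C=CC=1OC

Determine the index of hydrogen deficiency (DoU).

Degree of unsaturation = (number of rings) + (number of π bonds).
Ring closures in the SMILES: 1.
π bonds: 5 double bonds (each 1 DoU) → 5 DoU from unsaturation.
Total DoU = 1 + 5 = 6.

6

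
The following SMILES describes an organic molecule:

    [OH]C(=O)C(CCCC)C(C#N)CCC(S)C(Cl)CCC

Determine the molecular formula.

C15H26ClNO2S

Walk through each heavy atom and fill implicit hydrogens from standard valence (C 4, N 3, O 2, S 2, halogen 1):
  atom 1: O with explicit H count 1
  atom 2: C, bond orders sum to 4 (valence 4) → 0 H
  atom 3: O, bond orders sum to 2 (valence 2) → 0 H
  atom 4: C, bond orders sum to 3 (valence 4) → 1 H
  atom 5: C, bond orders sum to 2 (valence 4) → 2 H
  atom 6: C, bond orders sum to 2 (valence 4) → 2 H
  atom 7: C, bond orders sum to 2 (valence 4) → 2 H
  atom 8: C, bond orders sum to 1 (valence 4) → 3 H
  atom 9: C, bond orders sum to 3 (valence 4) → 1 H
  atom 10: C, bond orders sum to 4 (valence 4) → 0 H
  atom 11: N, bond orders sum to 3 (valence 3) → 0 H
  atom 12: C, bond orders sum to 2 (valence 4) → 2 H
  atom 13: C, bond orders sum to 2 (valence 4) → 2 H
  atom 14: C, bond orders sum to 3 (valence 4) → 1 H
  atom 15: S, bond orders sum to 1 (valence 2) → 1 H
  atom 16: C, bond orders sum to 3 (valence 4) → 1 H
  atom 17: Cl (halogen, monovalent) → 0 H
  atom 18: C, bond orders sum to 2 (valence 4) → 2 H
  atom 19: C, bond orders sum to 2 (valence 4) → 2 H
  atom 20: C, bond orders sum to 1 (valence 4) → 3 H
Totals → C:15, H:26, Cl:1, N:1, O:2, S:1.
In Hill order: C15H26ClNO2S.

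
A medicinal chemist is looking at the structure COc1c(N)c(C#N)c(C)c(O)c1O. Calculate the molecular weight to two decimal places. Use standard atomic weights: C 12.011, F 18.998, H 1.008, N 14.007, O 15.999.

194.19 g/mol

First, the molecular formula is C9H10N2O3 (counting implicit H from valence).
  C: 9 × 12.011 = 108.099
  H: 10 × 1.008 = 10.080
  N: 2 × 14.007 = 28.014
  O: 3 × 15.999 = 47.997
Sum: 9×12.011 + 10×1.008 + 2×14.007 + 3×15.999 = 194.190 → 194.19 g/mol.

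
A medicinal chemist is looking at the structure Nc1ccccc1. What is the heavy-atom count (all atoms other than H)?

Every atom symbol written in the SMILES (organic subset) is one heavy atom; implicit H are not written.
Heavy atoms by element → C:6, N:1.
Total: 7.

7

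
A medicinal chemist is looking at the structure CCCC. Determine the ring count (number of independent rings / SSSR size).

In SMILES, each pair of matching ring-closure digits denotes one ring-closing bond; the number of such bonds equals the number of independent rings.
Ring-closure bonds here: 0.

0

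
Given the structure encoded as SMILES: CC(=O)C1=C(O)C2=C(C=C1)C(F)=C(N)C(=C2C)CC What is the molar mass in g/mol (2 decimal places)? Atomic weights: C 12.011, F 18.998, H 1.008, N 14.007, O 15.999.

261.30 g/mol

First, the molecular formula is C15H16FNO2 (counting implicit H from valence).
  C: 15 × 12.011 = 180.165
  F: 1 × 18.998 = 18.998
  H: 16 × 1.008 = 16.128
  N: 1 × 14.007 = 14.007
  O: 2 × 15.999 = 31.998
Sum: 15×12.011 + 1×18.998 + 16×1.008 + 1×14.007 + 2×15.999 = 261.296 → 261.30 g/mol.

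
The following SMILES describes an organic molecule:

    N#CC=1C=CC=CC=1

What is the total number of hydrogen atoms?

5

Walk through each heavy atom and fill implicit hydrogens from standard valence (C 4, N 3, O 2, S 2, halogen 1):
  atom 1: N, bond orders sum to 3 (valence 3) → 0 H
  atom 2: C, bond orders sum to 4 (valence 4) → 0 H
  atom 3: C, bond orders sum to 4 (valence 4) → 0 H
  atom 4: C, bond orders sum to 3 (valence 4) → 1 H
  atom 5: C, bond orders sum to 3 (valence 4) → 1 H
  atom 6: C, bond orders sum to 3 (valence 4) → 1 H
  atom 7: C, bond orders sum to 3 (valence 4) → 1 H
  atom 8: C, bond orders sum to 3 (valence 4) → 1 H
Total hydrogens: 5.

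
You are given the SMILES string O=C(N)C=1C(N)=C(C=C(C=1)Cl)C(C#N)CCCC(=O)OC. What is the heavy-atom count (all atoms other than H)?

21

Every atom symbol written in the SMILES (organic subset) is one heavy atom; implicit H are not written.
Heavy atoms by element → C:14, Cl:1, N:3, O:3.
Total: 21.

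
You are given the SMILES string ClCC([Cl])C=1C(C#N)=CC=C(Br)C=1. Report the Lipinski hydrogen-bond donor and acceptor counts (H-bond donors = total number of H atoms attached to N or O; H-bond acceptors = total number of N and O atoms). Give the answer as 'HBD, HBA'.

Donors: find every N or O and count the H atoms it carries.
  atom 8 (N): bond orders sum to 3 → 0 H
Lipinski HBD = 0.
Acceptors: N atoms = 1, O atoms = 0 → HBA = 1.

0, 1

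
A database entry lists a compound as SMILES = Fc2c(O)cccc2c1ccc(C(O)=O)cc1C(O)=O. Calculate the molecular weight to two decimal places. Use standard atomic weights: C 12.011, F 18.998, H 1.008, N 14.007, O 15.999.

First, the molecular formula is C14H9FO5 (counting implicit H from valence).
  C: 14 × 12.011 = 168.154
  F: 1 × 18.998 = 18.998
  H: 9 × 1.008 = 9.072
  O: 5 × 15.999 = 79.995
Sum: 14×12.011 + 1×18.998 + 9×1.008 + 5×15.999 = 276.219 → 276.22 g/mol.

276.22 g/mol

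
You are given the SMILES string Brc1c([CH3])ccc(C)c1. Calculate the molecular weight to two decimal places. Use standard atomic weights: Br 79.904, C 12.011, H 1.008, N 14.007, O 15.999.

First, the molecular formula is C8H9Br (counting implicit H from valence).
  Br: 1 × 79.904 = 79.904
  C: 8 × 12.011 = 96.088
  H: 9 × 1.008 = 9.072
Sum: 1×79.904 + 8×12.011 + 9×1.008 = 185.064 → 185.06 g/mol.

185.06 g/mol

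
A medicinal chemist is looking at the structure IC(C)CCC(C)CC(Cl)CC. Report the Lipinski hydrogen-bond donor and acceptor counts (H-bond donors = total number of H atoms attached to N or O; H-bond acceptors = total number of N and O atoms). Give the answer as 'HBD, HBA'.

0, 0

Donors: find every N or O and count the H atoms it carries.
  (no N or O atoms present)
Lipinski HBD = 0.
Acceptors: N atoms = 0, O atoms = 0 → HBA = 0.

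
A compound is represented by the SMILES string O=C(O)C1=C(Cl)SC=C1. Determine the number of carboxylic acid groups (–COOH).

The carboxylic acid motif appears at heavy-atom position 2 in the SMILES.
Carboxylic acid count: 1.

1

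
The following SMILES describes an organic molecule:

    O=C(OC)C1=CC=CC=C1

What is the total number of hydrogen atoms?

Walk through each heavy atom and fill implicit hydrogens from standard valence (C 4, N 3, O 2, S 2, halogen 1):
  atom 1: O, bond orders sum to 2 (valence 2) → 0 H
  atom 2: C, bond orders sum to 4 (valence 4) → 0 H
  atom 3: O, bond orders sum to 2 (valence 2) → 0 H
  atom 4: C, bond orders sum to 1 (valence 4) → 3 H
  atom 5: C, bond orders sum to 4 (valence 4) → 0 H
  atom 6: C, bond orders sum to 3 (valence 4) → 1 H
  atom 7: C, bond orders sum to 3 (valence 4) → 1 H
  atom 8: C, bond orders sum to 3 (valence 4) → 1 H
  atom 9: C, bond orders sum to 3 (valence 4) → 1 H
  atom 10: C, bond orders sum to 3 (valence 4) → 1 H
Total hydrogens: 8.

8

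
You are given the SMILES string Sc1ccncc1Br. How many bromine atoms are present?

1

Scan the SMILES for Br atoms (remember two-letter symbols like Cl and Br are single atoms).
Bromine count: 1.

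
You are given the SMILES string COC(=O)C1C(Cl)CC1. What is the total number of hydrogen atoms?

9

Walk through each heavy atom and fill implicit hydrogens from standard valence (C 4, N 3, O 2, S 2, halogen 1):
  atom 1: C, bond orders sum to 1 (valence 4) → 3 H
  atom 2: O, bond orders sum to 2 (valence 2) → 0 H
  atom 3: C, bond orders sum to 4 (valence 4) → 0 H
  atom 4: O, bond orders sum to 2 (valence 2) → 0 H
  atom 5: C, bond orders sum to 3 (valence 4) → 1 H
  atom 6: C, bond orders sum to 3 (valence 4) → 1 H
  atom 7: Cl (halogen, monovalent) → 0 H
  atom 8: C, bond orders sum to 2 (valence 4) → 2 H
  atom 9: C, bond orders sum to 2 (valence 4) → 2 H
Total hydrogens: 9.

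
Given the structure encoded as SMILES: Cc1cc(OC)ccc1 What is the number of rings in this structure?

1

In SMILES, each pair of matching ring-closure digits denotes one ring-closing bond; the number of such bonds equals the number of independent rings.
Ring-closure bonds here: 1.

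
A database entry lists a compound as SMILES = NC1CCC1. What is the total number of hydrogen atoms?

Walk through each heavy atom and fill implicit hydrogens from standard valence (C 4, N 3, O 2, S 2, halogen 1):
  atom 1: N, bond orders sum to 1 (valence 3) → 2 H
  atom 2: C, bond orders sum to 3 (valence 4) → 1 H
  atom 3: C, bond orders sum to 2 (valence 4) → 2 H
  atom 4: C, bond orders sum to 2 (valence 4) → 2 H
  atom 5: C, bond orders sum to 2 (valence 4) → 2 H
Total hydrogens: 9.

9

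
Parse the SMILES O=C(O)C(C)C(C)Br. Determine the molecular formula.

C5H9BrO2

Walk through each heavy atom and fill implicit hydrogens from standard valence (C 4, N 3, O 2, S 2, halogen 1):
  atom 1: O, bond orders sum to 2 (valence 2) → 0 H
  atom 2: C, bond orders sum to 4 (valence 4) → 0 H
  atom 3: O, bond orders sum to 1 (valence 2) → 1 H
  atom 4: C, bond orders sum to 3 (valence 4) → 1 H
  atom 5: C, bond orders sum to 1 (valence 4) → 3 H
  atom 6: C, bond orders sum to 3 (valence 4) → 1 H
  atom 7: C, bond orders sum to 1 (valence 4) → 3 H
  atom 8: Br (halogen, monovalent) → 0 H
Totals → C:5, H:9, Br:1, O:2.
In Hill order: C5H9BrO2.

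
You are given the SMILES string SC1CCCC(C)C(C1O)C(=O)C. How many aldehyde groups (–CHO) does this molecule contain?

Scan the SMILES for the aldehyde motif — none present.
Groups that are present: 1 hydroxyl, 1 ketone, 1 thiol.

0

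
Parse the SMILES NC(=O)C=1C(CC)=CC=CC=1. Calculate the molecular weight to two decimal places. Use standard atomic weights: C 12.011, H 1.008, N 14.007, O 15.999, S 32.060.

First, the molecular formula is C9H11NO (counting implicit H from valence).
  C: 9 × 12.011 = 108.099
  H: 11 × 1.008 = 11.088
  N: 1 × 14.007 = 14.007
  O: 1 × 15.999 = 15.999
Sum: 9×12.011 + 11×1.008 + 1×14.007 + 1×15.999 = 149.193 → 149.19 g/mol.

149.19 g/mol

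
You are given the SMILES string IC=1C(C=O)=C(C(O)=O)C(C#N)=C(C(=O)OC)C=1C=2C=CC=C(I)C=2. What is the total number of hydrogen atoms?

9

Walk through each heavy atom and fill implicit hydrogens from standard valence (C 4, N 3, O 2, S 2, halogen 1):
  atom 1: I (halogen, monovalent) → 0 H
  atom 2: C, bond orders sum to 4 (valence 4) → 0 H
  atom 3: C, bond orders sum to 4 (valence 4) → 0 H
  atom 4: C, bond orders sum to 3 (valence 4) → 1 H
  atom 5: O, bond orders sum to 2 (valence 2) → 0 H
  atom 6: C, bond orders sum to 4 (valence 4) → 0 H
  atom 7: C, bond orders sum to 4 (valence 4) → 0 H
  atom 8: O, bond orders sum to 1 (valence 2) → 1 H
  atom 9: O, bond orders sum to 2 (valence 2) → 0 H
  atom 10: C, bond orders sum to 4 (valence 4) → 0 H
  atom 11: C, bond orders sum to 4 (valence 4) → 0 H
  atom 12: N, bond orders sum to 3 (valence 3) → 0 H
  atom 13: C, bond orders sum to 4 (valence 4) → 0 H
  atom 14: C, bond orders sum to 4 (valence 4) → 0 H
  atom 15: O, bond orders sum to 2 (valence 2) → 0 H
  atom 16: O, bond orders sum to 2 (valence 2) → 0 H
  atom 17: C, bond orders sum to 1 (valence 4) → 3 H
  atom 18: C, bond orders sum to 4 (valence 4) → 0 H
  atom 19: C, bond orders sum to 4 (valence 4) → 0 H
  atom 20: C, bond orders sum to 3 (valence 4) → 1 H
  atom 21: C, bond orders sum to 3 (valence 4) → 1 H
  atom 22: C, bond orders sum to 3 (valence 4) → 1 H
  atom 23: C, bond orders sum to 4 (valence 4) → 0 H
  atom 24: I (halogen, monovalent) → 0 H
  atom 25: C, bond orders sum to 3 (valence 4) → 1 H
Total hydrogens: 9.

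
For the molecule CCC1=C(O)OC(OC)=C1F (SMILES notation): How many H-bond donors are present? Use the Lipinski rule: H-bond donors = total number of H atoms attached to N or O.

1

Donors: find every N or O and count the H atoms it carries.
  atom 5 (O): bond orders sum to 1 → 1 H
  atom 6 (O): bond orders sum to 2 → 0 H
  atom 8 (O): bond orders sum to 2 → 0 H
Lipinski HBD = 1.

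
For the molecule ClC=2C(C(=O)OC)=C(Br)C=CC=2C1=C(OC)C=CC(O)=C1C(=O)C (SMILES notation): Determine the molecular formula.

Walk through each heavy atom and fill implicit hydrogens from standard valence (C 4, N 3, O 2, S 2, halogen 1):
  atom 1: Cl (halogen, monovalent) → 0 H
  atom 2: C, bond orders sum to 4 (valence 4) → 0 H
  atom 3: C, bond orders sum to 4 (valence 4) → 0 H
  atom 4: C, bond orders sum to 4 (valence 4) → 0 H
  atom 5: O, bond orders sum to 2 (valence 2) → 0 H
  atom 6: O, bond orders sum to 2 (valence 2) → 0 H
  atom 7: C, bond orders sum to 1 (valence 4) → 3 H
  atom 8: C, bond orders sum to 4 (valence 4) → 0 H
  atom 9: Br (halogen, monovalent) → 0 H
  atom 10: C, bond orders sum to 3 (valence 4) → 1 H
  atom 11: C, bond orders sum to 3 (valence 4) → 1 H
  atom 12: C, bond orders sum to 4 (valence 4) → 0 H
  atom 13: C, bond orders sum to 4 (valence 4) → 0 H
  atom 14: C, bond orders sum to 4 (valence 4) → 0 H
  atom 15: O, bond orders sum to 2 (valence 2) → 0 H
  atom 16: C, bond orders sum to 1 (valence 4) → 3 H
  atom 17: C, bond orders sum to 3 (valence 4) → 1 H
  atom 18: C, bond orders sum to 3 (valence 4) → 1 H
  atom 19: C, bond orders sum to 4 (valence 4) → 0 H
  atom 20: O, bond orders sum to 1 (valence 2) → 1 H
  atom 21: C, bond orders sum to 4 (valence 4) → 0 H
  atom 22: C, bond orders sum to 4 (valence 4) → 0 H
  atom 23: O, bond orders sum to 2 (valence 2) → 0 H
  atom 24: C, bond orders sum to 1 (valence 4) → 3 H
Totals → C:17, H:14, Br:1, Cl:1, O:5.

C17H14BrClO5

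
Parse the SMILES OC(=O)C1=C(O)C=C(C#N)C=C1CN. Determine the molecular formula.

C9H8N2O3

Walk through each heavy atom and fill implicit hydrogens from standard valence (C 4, N 3, O 2, S 2, halogen 1):
  atom 1: O, bond orders sum to 1 (valence 2) → 1 H
  atom 2: C, bond orders sum to 4 (valence 4) → 0 H
  atom 3: O, bond orders sum to 2 (valence 2) → 0 H
  atom 4: C, bond orders sum to 4 (valence 4) → 0 H
  atom 5: C, bond orders sum to 4 (valence 4) → 0 H
  atom 6: O, bond orders sum to 1 (valence 2) → 1 H
  atom 7: C, bond orders sum to 3 (valence 4) → 1 H
  atom 8: C, bond orders sum to 4 (valence 4) → 0 H
  atom 9: C, bond orders sum to 4 (valence 4) → 0 H
  atom 10: N, bond orders sum to 3 (valence 3) → 0 H
  atom 11: C, bond orders sum to 3 (valence 4) → 1 H
  atom 12: C, bond orders sum to 4 (valence 4) → 0 H
  atom 13: C, bond orders sum to 2 (valence 4) → 2 H
  atom 14: N, bond orders sum to 1 (valence 3) → 2 H
Totals → C:9, H:8, N:2, O:3.
In Hill order: C9H8N2O3.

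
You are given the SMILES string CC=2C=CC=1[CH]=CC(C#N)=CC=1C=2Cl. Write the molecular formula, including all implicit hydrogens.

Walk through each heavy atom and fill implicit hydrogens from standard valence (C 4, N 3, O 2, S 2, halogen 1):
  atom 1: C, bond orders sum to 1 (valence 4) → 3 H
  atom 2: C, bond orders sum to 4 (valence 4) → 0 H
  atom 3: C, bond orders sum to 3 (valence 4) → 1 H
  atom 4: C, bond orders sum to 3 (valence 4) → 1 H
  atom 5: C, bond orders sum to 4 (valence 4) → 0 H
  atom 6: C with explicit H count 1
  atom 7: C, bond orders sum to 3 (valence 4) → 1 H
  atom 8: C, bond orders sum to 4 (valence 4) → 0 H
  atom 9: C, bond orders sum to 4 (valence 4) → 0 H
  atom 10: N, bond orders sum to 3 (valence 3) → 0 H
  atom 11: C, bond orders sum to 3 (valence 4) → 1 H
  atom 12: C, bond orders sum to 4 (valence 4) → 0 H
  atom 13: C, bond orders sum to 4 (valence 4) → 0 H
  atom 14: Cl (halogen, monovalent) → 0 H
Totals → C:12, H:8, Cl:1, N:1.

C12H8ClN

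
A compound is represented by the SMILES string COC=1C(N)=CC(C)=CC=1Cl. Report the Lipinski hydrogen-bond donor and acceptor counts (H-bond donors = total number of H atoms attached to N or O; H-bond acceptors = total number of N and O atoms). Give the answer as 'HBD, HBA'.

Donors: find every N or O and count the H atoms it carries.
  atom 2 (O): bond orders sum to 2 → 0 H
  atom 5 (N): bond orders sum to 1 → 2 H
Lipinski HBD = 2.
Acceptors: N atoms = 1, O atoms = 1 → HBA = 2.

2, 2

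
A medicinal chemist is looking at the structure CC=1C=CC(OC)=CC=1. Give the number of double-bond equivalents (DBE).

Molecular formula: C8H10O.
DoU = (2C + 2 + N − H − X) / 2, where X is the halogen count and O/S are ignored.
    = (2·8 + 2 + 0 − 10 − 0) / 2 = 8 / 2 = 4.

4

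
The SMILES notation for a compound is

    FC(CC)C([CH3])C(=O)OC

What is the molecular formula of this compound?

Walk through each heavy atom and fill implicit hydrogens from standard valence (C 4, N 3, O 2, S 2, halogen 1):
  atom 1: F (halogen, monovalent) → 0 H
  atom 2: C, bond orders sum to 3 (valence 4) → 1 H
  atom 3: C, bond orders sum to 2 (valence 4) → 2 H
  atom 4: C, bond orders sum to 1 (valence 4) → 3 H
  atom 5: C, bond orders sum to 3 (valence 4) → 1 H
  atom 6: C with explicit H count 3
  atom 7: C, bond orders sum to 4 (valence 4) → 0 H
  atom 8: O, bond orders sum to 2 (valence 2) → 0 H
  atom 9: O, bond orders sum to 2 (valence 2) → 0 H
  atom 10: C, bond orders sum to 1 (valence 4) → 3 H
Totals → C:7, H:13, F:1, O:2.

C7H13FO2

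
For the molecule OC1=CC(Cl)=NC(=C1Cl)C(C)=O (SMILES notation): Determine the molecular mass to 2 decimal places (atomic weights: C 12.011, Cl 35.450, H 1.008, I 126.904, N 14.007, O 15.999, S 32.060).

206.02 g/mol

First, the molecular formula is C7H5Cl2NO2 (counting implicit H from valence).
  C: 7 × 12.011 = 84.077
  Cl: 2 × 35.450 = 70.900
  H: 5 × 1.008 = 5.040
  N: 1 × 14.007 = 14.007
  O: 2 × 15.999 = 31.998
Sum: 7×12.011 + 2×35.450 + 5×1.008 + 1×14.007 + 2×15.999 = 206.022 → 206.02 g/mol.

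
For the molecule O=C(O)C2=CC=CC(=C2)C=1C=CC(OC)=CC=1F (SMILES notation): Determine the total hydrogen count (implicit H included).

11

Walk through each heavy atom and fill implicit hydrogens from standard valence (C 4, N 3, O 2, S 2, halogen 1):
  atom 1: O, bond orders sum to 2 (valence 2) → 0 H
  atom 2: C, bond orders sum to 4 (valence 4) → 0 H
  atom 3: O, bond orders sum to 1 (valence 2) → 1 H
  atom 4: C, bond orders sum to 4 (valence 4) → 0 H
  atom 5: C, bond orders sum to 3 (valence 4) → 1 H
  atom 6: C, bond orders sum to 3 (valence 4) → 1 H
  atom 7: C, bond orders sum to 3 (valence 4) → 1 H
  atom 8: C, bond orders sum to 4 (valence 4) → 0 H
  atom 9: C, bond orders sum to 3 (valence 4) → 1 H
  atom 10: C, bond orders sum to 4 (valence 4) → 0 H
  atom 11: C, bond orders sum to 3 (valence 4) → 1 H
  atom 12: C, bond orders sum to 3 (valence 4) → 1 H
  atom 13: C, bond orders sum to 4 (valence 4) → 0 H
  atom 14: O, bond orders sum to 2 (valence 2) → 0 H
  atom 15: C, bond orders sum to 1 (valence 4) → 3 H
  atom 16: C, bond orders sum to 3 (valence 4) → 1 H
  atom 17: C, bond orders sum to 4 (valence 4) → 0 H
  atom 18: F (halogen, monovalent) → 0 H
Total hydrogens: 11.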